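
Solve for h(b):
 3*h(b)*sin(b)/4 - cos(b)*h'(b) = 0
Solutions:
 h(b) = C1/cos(b)^(3/4)


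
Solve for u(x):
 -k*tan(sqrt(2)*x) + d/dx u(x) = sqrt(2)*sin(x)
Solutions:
 u(x) = C1 - sqrt(2)*k*log(cos(sqrt(2)*x))/2 - sqrt(2)*cos(x)


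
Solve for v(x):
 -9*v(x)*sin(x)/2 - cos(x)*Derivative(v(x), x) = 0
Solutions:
 v(x) = C1*cos(x)^(9/2)


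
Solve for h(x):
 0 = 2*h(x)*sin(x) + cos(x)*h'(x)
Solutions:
 h(x) = C1*cos(x)^2


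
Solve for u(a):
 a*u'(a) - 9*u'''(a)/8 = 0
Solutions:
 u(a) = C1 + Integral(C2*airyai(2*3^(1/3)*a/3) + C3*airybi(2*3^(1/3)*a/3), a)


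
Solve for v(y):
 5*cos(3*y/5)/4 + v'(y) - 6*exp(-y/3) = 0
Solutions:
 v(y) = C1 - 25*sin(3*y/5)/12 - 18*exp(-y/3)


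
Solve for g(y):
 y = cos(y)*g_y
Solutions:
 g(y) = C1 + Integral(y/cos(y), y)


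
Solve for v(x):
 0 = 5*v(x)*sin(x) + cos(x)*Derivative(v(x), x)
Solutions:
 v(x) = C1*cos(x)^5


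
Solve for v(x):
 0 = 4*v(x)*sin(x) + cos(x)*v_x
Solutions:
 v(x) = C1*cos(x)^4


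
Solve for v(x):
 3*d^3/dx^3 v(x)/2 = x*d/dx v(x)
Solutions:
 v(x) = C1 + Integral(C2*airyai(2^(1/3)*3^(2/3)*x/3) + C3*airybi(2^(1/3)*3^(2/3)*x/3), x)


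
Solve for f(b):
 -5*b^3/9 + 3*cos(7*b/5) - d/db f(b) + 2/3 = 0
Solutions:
 f(b) = C1 - 5*b^4/36 + 2*b/3 + 15*sin(7*b/5)/7


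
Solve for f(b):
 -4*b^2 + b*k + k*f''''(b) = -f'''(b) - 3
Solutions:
 f(b) = C1 + C2*b + C3*b^2 + C4*exp(-b/k) + b^5/15 - 3*b^4*k/8 + b^3*(3*k^2 - 1)/2


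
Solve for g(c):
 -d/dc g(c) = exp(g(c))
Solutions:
 g(c) = log(1/(C1 + c))


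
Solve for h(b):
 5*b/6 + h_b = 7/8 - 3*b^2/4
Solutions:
 h(b) = C1 - b^3/4 - 5*b^2/12 + 7*b/8


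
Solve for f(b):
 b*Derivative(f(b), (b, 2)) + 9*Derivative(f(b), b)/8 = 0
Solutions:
 f(b) = C1 + C2/b^(1/8)


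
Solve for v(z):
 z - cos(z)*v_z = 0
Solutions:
 v(z) = C1 + Integral(z/cos(z), z)


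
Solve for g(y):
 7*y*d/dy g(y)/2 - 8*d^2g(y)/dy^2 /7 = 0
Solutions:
 g(y) = C1 + C2*erfi(7*sqrt(2)*y/8)


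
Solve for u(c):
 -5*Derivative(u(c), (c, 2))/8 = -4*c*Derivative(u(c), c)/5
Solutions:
 u(c) = C1 + C2*erfi(4*c/5)


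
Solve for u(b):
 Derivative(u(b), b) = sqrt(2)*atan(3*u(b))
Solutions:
 Integral(1/atan(3*_y), (_y, u(b))) = C1 + sqrt(2)*b


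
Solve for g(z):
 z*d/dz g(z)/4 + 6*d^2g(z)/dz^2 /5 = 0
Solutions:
 g(z) = C1 + C2*erf(sqrt(15)*z/12)


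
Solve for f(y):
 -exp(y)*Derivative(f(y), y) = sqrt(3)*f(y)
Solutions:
 f(y) = C1*exp(sqrt(3)*exp(-y))


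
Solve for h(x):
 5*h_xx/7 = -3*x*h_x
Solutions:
 h(x) = C1 + C2*erf(sqrt(210)*x/10)


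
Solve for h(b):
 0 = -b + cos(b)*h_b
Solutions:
 h(b) = C1 + Integral(b/cos(b), b)


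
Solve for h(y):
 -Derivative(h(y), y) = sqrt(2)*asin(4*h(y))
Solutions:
 Integral(1/asin(4*_y), (_y, h(y))) = C1 - sqrt(2)*y


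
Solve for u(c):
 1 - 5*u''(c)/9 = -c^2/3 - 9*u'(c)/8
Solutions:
 u(c) = C1 + C2*exp(81*c/40) - 8*c^3/81 - 320*c^2/2187 - 183064*c/177147


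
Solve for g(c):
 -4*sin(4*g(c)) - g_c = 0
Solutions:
 g(c) = -acos((-C1 - exp(32*c))/(C1 - exp(32*c)))/4 + pi/2
 g(c) = acos((-C1 - exp(32*c))/(C1 - exp(32*c)))/4


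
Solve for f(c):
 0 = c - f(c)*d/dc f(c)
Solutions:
 f(c) = -sqrt(C1 + c^2)
 f(c) = sqrt(C1 + c^2)


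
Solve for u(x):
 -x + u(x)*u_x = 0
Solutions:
 u(x) = -sqrt(C1 + x^2)
 u(x) = sqrt(C1 + x^2)


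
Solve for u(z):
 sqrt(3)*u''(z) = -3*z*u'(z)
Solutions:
 u(z) = C1 + C2*erf(sqrt(2)*3^(1/4)*z/2)


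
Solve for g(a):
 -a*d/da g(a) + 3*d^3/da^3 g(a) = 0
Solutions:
 g(a) = C1 + Integral(C2*airyai(3^(2/3)*a/3) + C3*airybi(3^(2/3)*a/3), a)


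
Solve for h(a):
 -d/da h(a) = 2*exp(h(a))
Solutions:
 h(a) = log(1/(C1 + 2*a))


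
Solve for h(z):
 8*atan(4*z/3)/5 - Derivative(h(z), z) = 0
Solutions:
 h(z) = C1 + 8*z*atan(4*z/3)/5 - 3*log(16*z^2 + 9)/5


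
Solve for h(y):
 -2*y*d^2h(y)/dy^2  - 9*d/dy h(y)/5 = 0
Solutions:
 h(y) = C1 + C2*y^(1/10)


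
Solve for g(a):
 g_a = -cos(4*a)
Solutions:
 g(a) = C1 - sin(4*a)/4


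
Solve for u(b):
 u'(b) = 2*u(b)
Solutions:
 u(b) = C1*exp(2*b)


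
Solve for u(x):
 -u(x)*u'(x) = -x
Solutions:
 u(x) = -sqrt(C1 + x^2)
 u(x) = sqrt(C1 + x^2)


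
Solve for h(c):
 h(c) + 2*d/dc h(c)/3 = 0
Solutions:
 h(c) = C1*exp(-3*c/2)


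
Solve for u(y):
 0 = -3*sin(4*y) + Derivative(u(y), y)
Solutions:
 u(y) = C1 - 3*cos(4*y)/4


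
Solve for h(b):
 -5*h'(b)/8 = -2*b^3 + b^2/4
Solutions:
 h(b) = C1 + 4*b^4/5 - 2*b^3/15


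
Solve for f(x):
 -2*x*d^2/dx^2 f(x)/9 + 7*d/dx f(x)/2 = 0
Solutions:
 f(x) = C1 + C2*x^(67/4)


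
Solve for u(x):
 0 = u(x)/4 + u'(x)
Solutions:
 u(x) = C1*exp(-x/4)


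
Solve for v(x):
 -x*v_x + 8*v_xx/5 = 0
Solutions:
 v(x) = C1 + C2*erfi(sqrt(5)*x/4)


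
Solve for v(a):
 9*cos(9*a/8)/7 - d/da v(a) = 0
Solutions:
 v(a) = C1 + 8*sin(9*a/8)/7


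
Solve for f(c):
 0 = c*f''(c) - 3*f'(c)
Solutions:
 f(c) = C1 + C2*c^4


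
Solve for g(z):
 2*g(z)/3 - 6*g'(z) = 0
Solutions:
 g(z) = C1*exp(z/9)


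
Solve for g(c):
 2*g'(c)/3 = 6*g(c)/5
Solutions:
 g(c) = C1*exp(9*c/5)


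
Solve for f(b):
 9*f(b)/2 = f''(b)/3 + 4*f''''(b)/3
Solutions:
 f(b) = C1*exp(-sqrt(2)*b*sqrt(-1 + sqrt(217))/4) + C2*exp(sqrt(2)*b*sqrt(-1 + sqrt(217))/4) + C3*sin(sqrt(2)*b*sqrt(1 + sqrt(217))/4) + C4*cos(sqrt(2)*b*sqrt(1 + sqrt(217))/4)


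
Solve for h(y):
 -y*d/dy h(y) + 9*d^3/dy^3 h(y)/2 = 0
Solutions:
 h(y) = C1 + Integral(C2*airyai(6^(1/3)*y/3) + C3*airybi(6^(1/3)*y/3), y)


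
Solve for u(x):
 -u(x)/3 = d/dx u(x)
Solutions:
 u(x) = C1*exp(-x/3)


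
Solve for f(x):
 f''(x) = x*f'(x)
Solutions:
 f(x) = C1 + C2*erfi(sqrt(2)*x/2)


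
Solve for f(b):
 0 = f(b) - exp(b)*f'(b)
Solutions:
 f(b) = C1*exp(-exp(-b))


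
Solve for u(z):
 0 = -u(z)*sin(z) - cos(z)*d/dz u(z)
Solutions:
 u(z) = C1*cos(z)


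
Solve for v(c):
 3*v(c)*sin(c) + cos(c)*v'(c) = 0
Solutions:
 v(c) = C1*cos(c)^3


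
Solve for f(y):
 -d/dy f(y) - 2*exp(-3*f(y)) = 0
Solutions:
 f(y) = log(C1 - 6*y)/3
 f(y) = log((-3^(1/3) - 3^(5/6)*I)*(C1 - 2*y)^(1/3)/2)
 f(y) = log((-3^(1/3) + 3^(5/6)*I)*(C1 - 2*y)^(1/3)/2)


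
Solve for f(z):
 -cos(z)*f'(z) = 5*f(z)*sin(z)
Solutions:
 f(z) = C1*cos(z)^5


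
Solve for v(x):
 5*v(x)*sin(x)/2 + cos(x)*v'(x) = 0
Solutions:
 v(x) = C1*cos(x)^(5/2)


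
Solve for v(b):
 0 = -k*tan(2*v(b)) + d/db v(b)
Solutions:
 v(b) = -asin(C1*exp(2*b*k))/2 + pi/2
 v(b) = asin(C1*exp(2*b*k))/2


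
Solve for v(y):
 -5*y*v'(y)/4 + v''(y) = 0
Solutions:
 v(y) = C1 + C2*erfi(sqrt(10)*y/4)


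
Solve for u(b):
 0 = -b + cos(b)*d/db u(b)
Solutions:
 u(b) = C1 + Integral(b/cos(b), b)


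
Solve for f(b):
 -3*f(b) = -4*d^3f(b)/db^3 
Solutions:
 f(b) = C3*exp(6^(1/3)*b/2) + (C1*sin(2^(1/3)*3^(5/6)*b/4) + C2*cos(2^(1/3)*3^(5/6)*b/4))*exp(-6^(1/3)*b/4)


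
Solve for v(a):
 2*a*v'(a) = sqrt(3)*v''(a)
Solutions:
 v(a) = C1 + C2*erfi(3^(3/4)*a/3)


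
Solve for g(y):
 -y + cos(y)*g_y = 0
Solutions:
 g(y) = C1 + Integral(y/cos(y), y)


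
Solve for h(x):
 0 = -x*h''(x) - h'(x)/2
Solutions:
 h(x) = C1 + C2*sqrt(x)


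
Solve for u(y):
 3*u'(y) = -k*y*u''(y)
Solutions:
 u(y) = C1 + y^(((re(k) - 3)*re(k) + im(k)^2)/(re(k)^2 + im(k)^2))*(C2*sin(3*log(y)*Abs(im(k))/(re(k)^2 + im(k)^2)) + C3*cos(3*log(y)*im(k)/(re(k)^2 + im(k)^2)))


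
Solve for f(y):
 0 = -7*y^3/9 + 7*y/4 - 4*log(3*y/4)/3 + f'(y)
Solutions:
 f(y) = C1 + 7*y^4/36 - 7*y^2/8 + 4*y*log(y)/3 - 8*y*log(2)/3 - 4*y/3 + 4*y*log(3)/3


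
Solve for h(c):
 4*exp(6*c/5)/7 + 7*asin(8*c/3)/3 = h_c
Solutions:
 h(c) = C1 + 7*c*asin(8*c/3)/3 + 7*sqrt(9 - 64*c^2)/24 + 10*exp(6*c/5)/21


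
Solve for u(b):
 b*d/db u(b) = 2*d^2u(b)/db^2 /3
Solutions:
 u(b) = C1 + C2*erfi(sqrt(3)*b/2)


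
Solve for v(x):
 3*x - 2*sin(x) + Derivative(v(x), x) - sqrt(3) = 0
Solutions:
 v(x) = C1 - 3*x^2/2 + sqrt(3)*x - 2*cos(x)


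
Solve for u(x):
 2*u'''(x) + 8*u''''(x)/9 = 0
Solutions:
 u(x) = C1 + C2*x + C3*x^2 + C4*exp(-9*x/4)


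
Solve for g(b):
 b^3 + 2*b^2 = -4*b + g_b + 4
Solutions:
 g(b) = C1 + b^4/4 + 2*b^3/3 + 2*b^2 - 4*b


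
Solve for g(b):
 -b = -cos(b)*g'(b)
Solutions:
 g(b) = C1 + Integral(b/cos(b), b)


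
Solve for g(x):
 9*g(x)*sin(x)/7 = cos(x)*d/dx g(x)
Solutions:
 g(x) = C1/cos(x)^(9/7)


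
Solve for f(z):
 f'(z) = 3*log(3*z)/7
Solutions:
 f(z) = C1 + 3*z*log(z)/7 - 3*z/7 + 3*z*log(3)/7


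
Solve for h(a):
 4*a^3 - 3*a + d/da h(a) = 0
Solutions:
 h(a) = C1 - a^4 + 3*a^2/2


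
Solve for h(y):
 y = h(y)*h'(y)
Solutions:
 h(y) = -sqrt(C1 + y^2)
 h(y) = sqrt(C1 + y^2)


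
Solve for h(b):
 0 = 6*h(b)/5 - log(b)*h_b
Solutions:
 h(b) = C1*exp(6*li(b)/5)


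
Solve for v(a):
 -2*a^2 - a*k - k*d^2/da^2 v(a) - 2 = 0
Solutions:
 v(a) = C1 + C2*a - a^4/(6*k) - a^3/6 - a^2/k


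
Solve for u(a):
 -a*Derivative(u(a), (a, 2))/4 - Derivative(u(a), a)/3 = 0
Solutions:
 u(a) = C1 + C2/a^(1/3)


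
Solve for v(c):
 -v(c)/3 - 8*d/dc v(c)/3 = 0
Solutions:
 v(c) = C1*exp(-c/8)


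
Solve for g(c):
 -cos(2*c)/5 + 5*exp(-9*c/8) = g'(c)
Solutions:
 g(c) = C1 - sin(2*c)/10 - 40*exp(-9*c/8)/9


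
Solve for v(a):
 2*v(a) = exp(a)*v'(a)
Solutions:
 v(a) = C1*exp(-2*exp(-a))


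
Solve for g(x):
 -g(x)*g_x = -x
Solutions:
 g(x) = -sqrt(C1 + x^2)
 g(x) = sqrt(C1 + x^2)


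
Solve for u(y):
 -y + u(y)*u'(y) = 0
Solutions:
 u(y) = -sqrt(C1 + y^2)
 u(y) = sqrt(C1 + y^2)


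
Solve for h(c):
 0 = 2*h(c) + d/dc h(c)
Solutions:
 h(c) = C1*exp(-2*c)


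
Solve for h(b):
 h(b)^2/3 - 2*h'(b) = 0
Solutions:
 h(b) = -6/(C1 + b)


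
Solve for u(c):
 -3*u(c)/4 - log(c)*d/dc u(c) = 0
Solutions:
 u(c) = C1*exp(-3*li(c)/4)


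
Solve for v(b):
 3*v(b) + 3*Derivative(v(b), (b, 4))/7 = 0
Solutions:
 v(b) = (C1*sin(sqrt(2)*7^(1/4)*b/2) + C2*cos(sqrt(2)*7^(1/4)*b/2))*exp(-sqrt(2)*7^(1/4)*b/2) + (C3*sin(sqrt(2)*7^(1/4)*b/2) + C4*cos(sqrt(2)*7^(1/4)*b/2))*exp(sqrt(2)*7^(1/4)*b/2)


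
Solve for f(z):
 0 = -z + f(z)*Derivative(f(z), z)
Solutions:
 f(z) = -sqrt(C1 + z^2)
 f(z) = sqrt(C1 + z^2)


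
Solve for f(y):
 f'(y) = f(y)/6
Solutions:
 f(y) = C1*exp(y/6)


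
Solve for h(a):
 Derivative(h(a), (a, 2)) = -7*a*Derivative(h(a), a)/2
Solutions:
 h(a) = C1 + C2*erf(sqrt(7)*a/2)


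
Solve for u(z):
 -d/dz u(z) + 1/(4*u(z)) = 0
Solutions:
 u(z) = -sqrt(C1 + 2*z)/2
 u(z) = sqrt(C1 + 2*z)/2


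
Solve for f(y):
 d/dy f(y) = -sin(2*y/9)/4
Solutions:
 f(y) = C1 + 9*cos(2*y/9)/8


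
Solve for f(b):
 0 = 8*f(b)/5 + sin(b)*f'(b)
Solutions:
 f(b) = C1*(cos(b) + 1)^(4/5)/(cos(b) - 1)^(4/5)


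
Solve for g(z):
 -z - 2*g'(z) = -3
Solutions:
 g(z) = C1 - z^2/4 + 3*z/2


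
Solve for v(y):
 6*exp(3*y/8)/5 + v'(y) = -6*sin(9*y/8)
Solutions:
 v(y) = C1 - 16*exp(3*y/8)/5 + 16*cos(9*y/8)/3


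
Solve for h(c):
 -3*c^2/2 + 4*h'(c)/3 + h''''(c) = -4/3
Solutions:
 h(c) = C1 + C4*exp(-6^(2/3)*c/3) + 3*c^3/8 - c + (C2*sin(2^(2/3)*3^(1/6)*c/2) + C3*cos(2^(2/3)*3^(1/6)*c/2))*exp(6^(2/3)*c/6)


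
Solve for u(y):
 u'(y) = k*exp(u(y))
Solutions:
 u(y) = log(-1/(C1 + k*y))


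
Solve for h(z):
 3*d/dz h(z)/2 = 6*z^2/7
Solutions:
 h(z) = C1 + 4*z^3/21


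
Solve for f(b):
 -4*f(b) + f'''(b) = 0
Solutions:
 f(b) = C3*exp(2^(2/3)*b) + (C1*sin(2^(2/3)*sqrt(3)*b/2) + C2*cos(2^(2/3)*sqrt(3)*b/2))*exp(-2^(2/3)*b/2)


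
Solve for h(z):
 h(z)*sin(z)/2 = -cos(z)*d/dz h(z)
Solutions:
 h(z) = C1*sqrt(cos(z))


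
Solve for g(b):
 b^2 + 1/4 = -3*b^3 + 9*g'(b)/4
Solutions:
 g(b) = C1 + b^4/3 + 4*b^3/27 + b/9


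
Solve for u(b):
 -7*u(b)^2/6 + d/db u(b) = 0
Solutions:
 u(b) = -6/(C1 + 7*b)


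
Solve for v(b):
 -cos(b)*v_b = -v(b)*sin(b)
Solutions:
 v(b) = C1/cos(b)


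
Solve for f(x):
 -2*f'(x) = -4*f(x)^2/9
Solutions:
 f(x) = -9/(C1 + 2*x)


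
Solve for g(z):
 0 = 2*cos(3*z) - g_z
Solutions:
 g(z) = C1 + 2*sin(3*z)/3


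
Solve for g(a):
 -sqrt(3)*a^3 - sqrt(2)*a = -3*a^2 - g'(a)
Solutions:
 g(a) = C1 + sqrt(3)*a^4/4 - a^3 + sqrt(2)*a^2/2


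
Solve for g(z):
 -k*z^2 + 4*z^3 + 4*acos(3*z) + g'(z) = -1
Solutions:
 g(z) = C1 + k*z^3/3 - z^4 - 4*z*acos(3*z) - z + 4*sqrt(1 - 9*z^2)/3


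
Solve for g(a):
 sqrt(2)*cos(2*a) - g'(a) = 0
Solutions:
 g(a) = C1 + sqrt(2)*sin(2*a)/2


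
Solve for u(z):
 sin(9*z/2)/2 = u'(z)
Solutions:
 u(z) = C1 - cos(9*z/2)/9


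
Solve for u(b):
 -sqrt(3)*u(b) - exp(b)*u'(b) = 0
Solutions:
 u(b) = C1*exp(sqrt(3)*exp(-b))


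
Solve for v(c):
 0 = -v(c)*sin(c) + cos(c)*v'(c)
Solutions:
 v(c) = C1/cos(c)


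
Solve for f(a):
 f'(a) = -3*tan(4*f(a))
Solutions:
 f(a) = -asin(C1*exp(-12*a))/4 + pi/4
 f(a) = asin(C1*exp(-12*a))/4


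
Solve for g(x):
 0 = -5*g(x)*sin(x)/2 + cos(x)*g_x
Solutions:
 g(x) = C1/cos(x)^(5/2)


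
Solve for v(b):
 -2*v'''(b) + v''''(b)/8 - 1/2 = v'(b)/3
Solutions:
 v(b) = C1 + C2*exp(b*(-2^(2/3)*(33*sqrt(17) + 1033)^(1/3) - 128*2^(1/3)/(33*sqrt(17) + 1033)^(1/3) + 32)/6)*sin(2^(1/3)*sqrt(3)*b*(-2^(1/3)*(33*sqrt(17) + 1033)^(1/3) + 128/(33*sqrt(17) + 1033)^(1/3))/6) + C3*exp(b*(-2^(2/3)*(33*sqrt(17) + 1033)^(1/3) - 128*2^(1/3)/(33*sqrt(17) + 1033)^(1/3) + 32)/6)*cos(2^(1/3)*sqrt(3)*b*(-2^(1/3)*(33*sqrt(17) + 1033)^(1/3) + 128/(33*sqrt(17) + 1033)^(1/3))/6) + C4*exp(b*(128*2^(1/3)/(33*sqrt(17) + 1033)^(1/3) + 16 + 2^(2/3)*(33*sqrt(17) + 1033)^(1/3))/3) - 3*b/2


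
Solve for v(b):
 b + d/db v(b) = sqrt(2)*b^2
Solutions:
 v(b) = C1 + sqrt(2)*b^3/3 - b^2/2


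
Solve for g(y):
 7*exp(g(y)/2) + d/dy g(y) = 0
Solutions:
 g(y) = 2*log(1/(C1 + 7*y)) + 2*log(2)


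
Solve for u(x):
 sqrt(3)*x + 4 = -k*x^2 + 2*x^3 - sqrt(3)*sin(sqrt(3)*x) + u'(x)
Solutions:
 u(x) = C1 + k*x^3/3 - x^4/2 + sqrt(3)*x^2/2 + 4*x - cos(sqrt(3)*x)


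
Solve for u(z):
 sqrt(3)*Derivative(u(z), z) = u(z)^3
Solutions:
 u(z) = -sqrt(6)*sqrt(-1/(C1 + sqrt(3)*z))/2
 u(z) = sqrt(6)*sqrt(-1/(C1 + sqrt(3)*z))/2


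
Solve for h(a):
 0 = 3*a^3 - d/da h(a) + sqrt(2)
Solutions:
 h(a) = C1 + 3*a^4/4 + sqrt(2)*a


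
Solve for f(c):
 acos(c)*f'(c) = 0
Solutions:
 f(c) = C1


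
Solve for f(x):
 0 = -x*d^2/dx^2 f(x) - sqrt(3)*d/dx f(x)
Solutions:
 f(x) = C1 + C2*x^(1 - sqrt(3))


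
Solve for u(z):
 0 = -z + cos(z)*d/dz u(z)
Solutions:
 u(z) = C1 + Integral(z/cos(z), z)


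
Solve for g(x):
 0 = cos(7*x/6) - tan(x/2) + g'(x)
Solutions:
 g(x) = C1 - 2*log(cos(x/2)) - 6*sin(7*x/6)/7


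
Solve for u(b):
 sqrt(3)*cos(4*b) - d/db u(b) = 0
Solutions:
 u(b) = C1 + sqrt(3)*sin(4*b)/4


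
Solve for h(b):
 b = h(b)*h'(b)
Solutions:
 h(b) = -sqrt(C1 + b^2)
 h(b) = sqrt(C1 + b^2)


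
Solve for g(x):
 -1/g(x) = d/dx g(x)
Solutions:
 g(x) = -sqrt(C1 - 2*x)
 g(x) = sqrt(C1 - 2*x)


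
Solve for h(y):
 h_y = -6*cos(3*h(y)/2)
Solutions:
 h(y) = -2*asin((C1 + exp(18*y))/(C1 - exp(18*y)))/3 + 2*pi/3
 h(y) = 2*asin((C1 + exp(18*y))/(C1 - exp(18*y)))/3


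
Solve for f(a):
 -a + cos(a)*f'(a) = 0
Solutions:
 f(a) = C1 + Integral(a/cos(a), a)


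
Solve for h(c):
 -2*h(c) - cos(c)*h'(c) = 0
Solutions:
 h(c) = C1*(sin(c) - 1)/(sin(c) + 1)


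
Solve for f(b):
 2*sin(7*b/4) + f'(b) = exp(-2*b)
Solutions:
 f(b) = C1 + 8*cos(7*b/4)/7 - exp(-2*b)/2


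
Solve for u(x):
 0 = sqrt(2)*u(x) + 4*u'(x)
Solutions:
 u(x) = C1*exp(-sqrt(2)*x/4)


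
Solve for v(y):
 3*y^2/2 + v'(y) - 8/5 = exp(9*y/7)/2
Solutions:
 v(y) = C1 - y^3/2 + 8*y/5 + 7*exp(9*y/7)/18


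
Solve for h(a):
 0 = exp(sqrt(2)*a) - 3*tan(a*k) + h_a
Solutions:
 h(a) = C1 + 3*Piecewise((-log(cos(a*k))/k, Ne(k, 0)), (0, True)) - sqrt(2)*exp(sqrt(2)*a)/2


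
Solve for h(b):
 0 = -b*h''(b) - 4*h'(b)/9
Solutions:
 h(b) = C1 + C2*b^(5/9)


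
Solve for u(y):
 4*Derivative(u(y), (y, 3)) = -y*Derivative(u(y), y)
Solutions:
 u(y) = C1 + Integral(C2*airyai(-2^(1/3)*y/2) + C3*airybi(-2^(1/3)*y/2), y)


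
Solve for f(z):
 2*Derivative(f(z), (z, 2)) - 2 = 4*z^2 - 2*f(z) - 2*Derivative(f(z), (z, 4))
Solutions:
 f(z) = 2*z^2 + (C1*sin(sqrt(3)*z/2) + C2*cos(sqrt(3)*z/2))*exp(-z/2) + (C3*sin(sqrt(3)*z/2) + C4*cos(sqrt(3)*z/2))*exp(z/2) - 3


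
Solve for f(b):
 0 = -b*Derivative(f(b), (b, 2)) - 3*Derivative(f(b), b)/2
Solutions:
 f(b) = C1 + C2/sqrt(b)


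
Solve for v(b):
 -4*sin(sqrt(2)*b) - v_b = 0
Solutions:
 v(b) = C1 + 2*sqrt(2)*cos(sqrt(2)*b)


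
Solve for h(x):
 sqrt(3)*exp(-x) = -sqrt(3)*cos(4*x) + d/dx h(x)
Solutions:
 h(x) = C1 + sqrt(3)*sin(4*x)/4 - sqrt(3)*exp(-x)


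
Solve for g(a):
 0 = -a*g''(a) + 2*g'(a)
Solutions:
 g(a) = C1 + C2*a^3


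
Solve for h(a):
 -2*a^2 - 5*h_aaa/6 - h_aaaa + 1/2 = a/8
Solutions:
 h(a) = C1 + C2*a + C3*a^2 + C4*exp(-5*a/6) - a^5/25 + 187*a^4/800 - 511*a^3/500


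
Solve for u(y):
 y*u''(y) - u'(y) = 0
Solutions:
 u(y) = C1 + C2*y^2


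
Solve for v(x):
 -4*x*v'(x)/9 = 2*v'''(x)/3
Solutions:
 v(x) = C1 + Integral(C2*airyai(-2^(1/3)*3^(2/3)*x/3) + C3*airybi(-2^(1/3)*3^(2/3)*x/3), x)


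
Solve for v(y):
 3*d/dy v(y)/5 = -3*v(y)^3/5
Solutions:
 v(y) = -sqrt(2)*sqrt(-1/(C1 - y))/2
 v(y) = sqrt(2)*sqrt(-1/(C1 - y))/2


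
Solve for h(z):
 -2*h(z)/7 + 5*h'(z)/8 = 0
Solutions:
 h(z) = C1*exp(16*z/35)


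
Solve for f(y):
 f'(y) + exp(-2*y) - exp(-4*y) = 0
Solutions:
 f(y) = C1 + exp(-2*y)/2 - exp(-4*y)/4


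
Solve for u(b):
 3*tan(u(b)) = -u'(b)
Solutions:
 u(b) = pi - asin(C1*exp(-3*b))
 u(b) = asin(C1*exp(-3*b))


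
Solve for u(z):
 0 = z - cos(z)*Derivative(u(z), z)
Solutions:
 u(z) = C1 + Integral(z/cos(z), z)


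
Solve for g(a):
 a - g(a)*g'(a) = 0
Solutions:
 g(a) = -sqrt(C1 + a^2)
 g(a) = sqrt(C1 + a^2)


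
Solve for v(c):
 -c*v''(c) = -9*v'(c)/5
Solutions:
 v(c) = C1 + C2*c^(14/5)


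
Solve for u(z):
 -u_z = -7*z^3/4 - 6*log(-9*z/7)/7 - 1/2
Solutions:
 u(z) = C1 + 7*z^4/16 + 6*z*log(-z)/7 + z*(-12*log(7) - 5 + 24*log(3))/14


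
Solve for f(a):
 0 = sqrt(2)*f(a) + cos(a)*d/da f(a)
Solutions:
 f(a) = C1*(sin(a) - 1)^(sqrt(2)/2)/(sin(a) + 1)^(sqrt(2)/2)


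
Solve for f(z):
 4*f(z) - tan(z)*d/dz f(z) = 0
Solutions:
 f(z) = C1*sin(z)^4


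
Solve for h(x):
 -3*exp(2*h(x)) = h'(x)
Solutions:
 h(x) = log(-sqrt(-1/(C1 - 3*x))) - log(2)/2
 h(x) = log(-1/(C1 - 3*x))/2 - log(2)/2


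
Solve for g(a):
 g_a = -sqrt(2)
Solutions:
 g(a) = C1 - sqrt(2)*a


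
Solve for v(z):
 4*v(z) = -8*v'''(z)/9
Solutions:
 v(z) = C3*exp(-6^(2/3)*z/2) + (C1*sin(3*2^(2/3)*3^(1/6)*z/4) + C2*cos(3*2^(2/3)*3^(1/6)*z/4))*exp(6^(2/3)*z/4)


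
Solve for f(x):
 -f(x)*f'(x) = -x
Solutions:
 f(x) = -sqrt(C1 + x^2)
 f(x) = sqrt(C1 + x^2)


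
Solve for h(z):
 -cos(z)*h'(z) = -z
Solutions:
 h(z) = C1 + Integral(z/cos(z), z)


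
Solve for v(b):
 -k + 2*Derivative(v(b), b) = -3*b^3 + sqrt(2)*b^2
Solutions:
 v(b) = C1 - 3*b^4/8 + sqrt(2)*b^3/6 + b*k/2


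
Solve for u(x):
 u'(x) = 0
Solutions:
 u(x) = C1


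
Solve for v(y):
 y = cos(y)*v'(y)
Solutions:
 v(y) = C1 + Integral(y/cos(y), y)


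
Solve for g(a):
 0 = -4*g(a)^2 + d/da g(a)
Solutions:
 g(a) = -1/(C1 + 4*a)


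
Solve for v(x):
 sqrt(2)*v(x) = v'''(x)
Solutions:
 v(x) = C3*exp(2^(1/6)*x) + (C1*sin(2^(1/6)*sqrt(3)*x/2) + C2*cos(2^(1/6)*sqrt(3)*x/2))*exp(-2^(1/6)*x/2)


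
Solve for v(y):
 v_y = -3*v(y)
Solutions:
 v(y) = C1*exp(-3*y)


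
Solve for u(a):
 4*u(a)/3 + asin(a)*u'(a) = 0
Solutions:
 u(a) = C1*exp(-4*Integral(1/asin(a), a)/3)


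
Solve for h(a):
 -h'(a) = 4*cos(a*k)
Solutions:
 h(a) = C1 - 4*sin(a*k)/k


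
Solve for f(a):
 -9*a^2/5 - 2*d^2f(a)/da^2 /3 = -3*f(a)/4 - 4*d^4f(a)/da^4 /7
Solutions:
 f(a) = 12*a^2/5 + (C1*sin(21^(1/4)*a*sin(atan(2*sqrt(35)/7)/2)/2) + C2*cos(21^(1/4)*a*sin(atan(2*sqrt(35)/7)/2)/2))*exp(-21^(1/4)*a*cos(atan(2*sqrt(35)/7)/2)/2) + (C3*sin(21^(1/4)*a*sin(atan(2*sqrt(35)/7)/2)/2) + C4*cos(21^(1/4)*a*sin(atan(2*sqrt(35)/7)/2)/2))*exp(21^(1/4)*a*cos(atan(2*sqrt(35)/7)/2)/2) + 64/15


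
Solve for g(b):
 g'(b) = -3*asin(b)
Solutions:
 g(b) = C1 - 3*b*asin(b) - 3*sqrt(1 - b^2)


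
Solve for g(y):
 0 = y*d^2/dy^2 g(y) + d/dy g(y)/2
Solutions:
 g(y) = C1 + C2*sqrt(y)


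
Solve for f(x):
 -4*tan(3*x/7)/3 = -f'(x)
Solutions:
 f(x) = C1 - 28*log(cos(3*x/7))/9


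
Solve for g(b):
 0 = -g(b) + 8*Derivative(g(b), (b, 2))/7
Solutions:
 g(b) = C1*exp(-sqrt(14)*b/4) + C2*exp(sqrt(14)*b/4)


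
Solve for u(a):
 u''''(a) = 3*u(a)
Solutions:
 u(a) = C1*exp(-3^(1/4)*a) + C2*exp(3^(1/4)*a) + C3*sin(3^(1/4)*a) + C4*cos(3^(1/4)*a)


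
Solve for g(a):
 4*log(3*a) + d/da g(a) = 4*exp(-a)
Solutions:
 g(a) = C1 - 4*a*log(a) + 4*a*(1 - log(3)) - 4*exp(-a)


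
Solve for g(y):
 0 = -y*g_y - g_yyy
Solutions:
 g(y) = C1 + Integral(C2*airyai(-y) + C3*airybi(-y), y)


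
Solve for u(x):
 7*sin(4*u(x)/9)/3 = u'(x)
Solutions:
 -7*x/3 + 9*log(cos(4*u(x)/9) - 1)/8 - 9*log(cos(4*u(x)/9) + 1)/8 = C1


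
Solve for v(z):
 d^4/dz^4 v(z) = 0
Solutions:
 v(z) = C1 + C2*z + C3*z^2 + C4*z^3


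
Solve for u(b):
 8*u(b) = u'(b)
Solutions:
 u(b) = C1*exp(8*b)


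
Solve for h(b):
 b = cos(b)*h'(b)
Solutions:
 h(b) = C1 + Integral(b/cos(b), b)


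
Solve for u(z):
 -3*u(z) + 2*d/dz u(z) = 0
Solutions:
 u(z) = C1*exp(3*z/2)


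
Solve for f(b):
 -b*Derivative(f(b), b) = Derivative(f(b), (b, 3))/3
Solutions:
 f(b) = C1 + Integral(C2*airyai(-3^(1/3)*b) + C3*airybi(-3^(1/3)*b), b)


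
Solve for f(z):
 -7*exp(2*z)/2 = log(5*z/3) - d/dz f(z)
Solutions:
 f(z) = C1 + z*log(z) + z*(-log(3) - 1 + log(5)) + 7*exp(2*z)/4


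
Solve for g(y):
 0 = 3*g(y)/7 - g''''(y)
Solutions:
 g(y) = C1*exp(-3^(1/4)*7^(3/4)*y/7) + C2*exp(3^(1/4)*7^(3/4)*y/7) + C3*sin(3^(1/4)*7^(3/4)*y/7) + C4*cos(3^(1/4)*7^(3/4)*y/7)


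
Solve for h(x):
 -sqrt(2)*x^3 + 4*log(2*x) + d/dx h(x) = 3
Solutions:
 h(x) = C1 + sqrt(2)*x^4/4 - 4*x*log(x) - x*log(16) + 7*x


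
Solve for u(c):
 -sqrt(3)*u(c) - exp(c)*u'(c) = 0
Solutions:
 u(c) = C1*exp(sqrt(3)*exp(-c))


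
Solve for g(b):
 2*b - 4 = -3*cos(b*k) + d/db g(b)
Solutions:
 g(b) = C1 + b^2 - 4*b + 3*sin(b*k)/k


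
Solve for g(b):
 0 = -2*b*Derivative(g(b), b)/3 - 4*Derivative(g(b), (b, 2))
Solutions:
 g(b) = C1 + C2*erf(sqrt(3)*b/6)


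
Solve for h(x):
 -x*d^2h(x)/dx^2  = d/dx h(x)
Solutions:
 h(x) = C1 + C2*log(x)


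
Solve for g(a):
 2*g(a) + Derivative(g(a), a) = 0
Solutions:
 g(a) = C1*exp(-2*a)


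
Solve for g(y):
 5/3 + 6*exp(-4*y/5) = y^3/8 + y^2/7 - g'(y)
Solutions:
 g(y) = C1 + y^4/32 + y^3/21 - 5*y/3 + 15*exp(-4*y/5)/2


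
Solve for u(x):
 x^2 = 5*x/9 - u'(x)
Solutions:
 u(x) = C1 - x^3/3 + 5*x^2/18


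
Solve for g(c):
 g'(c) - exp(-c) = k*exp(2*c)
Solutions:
 g(c) = C1 + k*exp(2*c)/2 - exp(-c)


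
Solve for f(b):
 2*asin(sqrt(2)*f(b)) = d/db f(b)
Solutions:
 Integral(1/asin(sqrt(2)*_y), (_y, f(b))) = C1 + 2*b


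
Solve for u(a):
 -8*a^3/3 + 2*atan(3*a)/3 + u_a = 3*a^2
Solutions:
 u(a) = C1 + 2*a^4/3 + a^3 - 2*a*atan(3*a)/3 + log(9*a^2 + 1)/9


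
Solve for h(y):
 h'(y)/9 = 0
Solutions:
 h(y) = C1


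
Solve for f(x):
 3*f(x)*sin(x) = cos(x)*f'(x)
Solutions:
 f(x) = C1/cos(x)^3


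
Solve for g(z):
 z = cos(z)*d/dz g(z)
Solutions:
 g(z) = C1 + Integral(z/cos(z), z)


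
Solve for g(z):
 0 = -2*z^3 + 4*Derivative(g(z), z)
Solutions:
 g(z) = C1 + z^4/8


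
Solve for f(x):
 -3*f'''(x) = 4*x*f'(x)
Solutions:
 f(x) = C1 + Integral(C2*airyai(-6^(2/3)*x/3) + C3*airybi(-6^(2/3)*x/3), x)


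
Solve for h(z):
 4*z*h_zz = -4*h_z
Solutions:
 h(z) = C1 + C2*log(z)


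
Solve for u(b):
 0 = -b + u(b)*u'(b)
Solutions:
 u(b) = -sqrt(C1 + b^2)
 u(b) = sqrt(C1 + b^2)


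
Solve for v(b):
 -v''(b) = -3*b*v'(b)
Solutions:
 v(b) = C1 + C2*erfi(sqrt(6)*b/2)


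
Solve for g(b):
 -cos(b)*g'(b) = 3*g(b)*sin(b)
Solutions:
 g(b) = C1*cos(b)^3


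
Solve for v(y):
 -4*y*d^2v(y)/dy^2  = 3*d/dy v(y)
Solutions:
 v(y) = C1 + C2*y^(1/4)


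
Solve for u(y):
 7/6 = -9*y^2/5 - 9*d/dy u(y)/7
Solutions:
 u(y) = C1 - 7*y^3/15 - 49*y/54


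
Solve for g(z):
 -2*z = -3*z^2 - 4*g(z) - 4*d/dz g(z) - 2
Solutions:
 g(z) = C1*exp(-z) - 3*z^2/4 + 2*z - 5/2


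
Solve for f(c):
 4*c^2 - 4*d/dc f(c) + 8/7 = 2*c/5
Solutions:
 f(c) = C1 + c^3/3 - c^2/20 + 2*c/7


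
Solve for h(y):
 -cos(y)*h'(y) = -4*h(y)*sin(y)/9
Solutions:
 h(y) = C1/cos(y)^(4/9)


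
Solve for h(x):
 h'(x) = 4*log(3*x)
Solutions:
 h(x) = C1 + 4*x*log(x) - 4*x + x*log(81)


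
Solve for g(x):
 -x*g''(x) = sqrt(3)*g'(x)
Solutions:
 g(x) = C1 + C2*x^(1 - sqrt(3))


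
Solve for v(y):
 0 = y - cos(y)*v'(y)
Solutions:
 v(y) = C1 + Integral(y/cos(y), y)


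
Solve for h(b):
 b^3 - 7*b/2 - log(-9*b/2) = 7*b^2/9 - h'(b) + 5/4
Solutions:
 h(b) = C1 - b^4/4 + 7*b^3/27 + 7*b^2/4 + b*log(-b) + b*(-log(2) + 1/4 + 2*log(3))


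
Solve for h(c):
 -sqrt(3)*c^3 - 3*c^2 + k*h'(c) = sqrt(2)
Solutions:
 h(c) = C1 + sqrt(3)*c^4/(4*k) + c^3/k + sqrt(2)*c/k


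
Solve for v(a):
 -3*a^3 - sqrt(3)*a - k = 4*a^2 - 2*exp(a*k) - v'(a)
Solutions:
 v(a) = C1 + 3*a^4/4 + 4*a^3/3 + sqrt(3)*a^2/2 + a*k - 2*exp(a*k)/k


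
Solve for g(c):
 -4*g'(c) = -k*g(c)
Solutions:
 g(c) = C1*exp(c*k/4)


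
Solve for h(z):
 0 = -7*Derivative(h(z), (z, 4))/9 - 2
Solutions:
 h(z) = C1 + C2*z + C3*z^2 + C4*z^3 - 3*z^4/28


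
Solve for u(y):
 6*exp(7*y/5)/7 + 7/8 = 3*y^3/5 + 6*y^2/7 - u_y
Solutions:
 u(y) = C1 + 3*y^4/20 + 2*y^3/7 - 7*y/8 - 30*exp(7*y/5)/49


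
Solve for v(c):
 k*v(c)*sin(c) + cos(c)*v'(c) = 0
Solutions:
 v(c) = C1*exp(k*log(cos(c)))


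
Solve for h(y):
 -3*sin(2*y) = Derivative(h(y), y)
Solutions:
 h(y) = C1 + 3*cos(2*y)/2


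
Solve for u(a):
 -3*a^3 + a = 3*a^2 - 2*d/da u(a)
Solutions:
 u(a) = C1 + 3*a^4/8 + a^3/2 - a^2/4


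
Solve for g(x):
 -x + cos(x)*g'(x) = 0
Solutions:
 g(x) = C1 + Integral(x/cos(x), x)


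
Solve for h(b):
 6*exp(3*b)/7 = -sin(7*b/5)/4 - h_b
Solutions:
 h(b) = C1 - 2*exp(3*b)/7 + 5*cos(7*b/5)/28


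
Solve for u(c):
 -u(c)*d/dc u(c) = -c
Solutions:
 u(c) = -sqrt(C1 + c^2)
 u(c) = sqrt(C1 + c^2)


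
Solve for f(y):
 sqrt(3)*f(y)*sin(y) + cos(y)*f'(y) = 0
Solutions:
 f(y) = C1*cos(y)^(sqrt(3))


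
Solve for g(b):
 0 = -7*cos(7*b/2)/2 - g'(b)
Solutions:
 g(b) = C1 - sin(7*b/2)


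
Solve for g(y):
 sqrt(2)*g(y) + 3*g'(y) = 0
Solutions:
 g(y) = C1*exp(-sqrt(2)*y/3)


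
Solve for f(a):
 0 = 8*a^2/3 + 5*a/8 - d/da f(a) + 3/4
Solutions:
 f(a) = C1 + 8*a^3/9 + 5*a^2/16 + 3*a/4


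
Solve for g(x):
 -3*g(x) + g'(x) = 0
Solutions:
 g(x) = C1*exp(3*x)


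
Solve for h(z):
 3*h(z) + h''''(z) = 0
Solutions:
 h(z) = (C1*sin(sqrt(2)*3^(1/4)*z/2) + C2*cos(sqrt(2)*3^(1/4)*z/2))*exp(-sqrt(2)*3^(1/4)*z/2) + (C3*sin(sqrt(2)*3^(1/4)*z/2) + C4*cos(sqrt(2)*3^(1/4)*z/2))*exp(sqrt(2)*3^(1/4)*z/2)


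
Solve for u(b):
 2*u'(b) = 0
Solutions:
 u(b) = C1


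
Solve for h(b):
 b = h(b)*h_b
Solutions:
 h(b) = -sqrt(C1 + b^2)
 h(b) = sqrt(C1 + b^2)


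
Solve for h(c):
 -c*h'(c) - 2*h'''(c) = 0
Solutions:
 h(c) = C1 + Integral(C2*airyai(-2^(2/3)*c/2) + C3*airybi(-2^(2/3)*c/2), c)


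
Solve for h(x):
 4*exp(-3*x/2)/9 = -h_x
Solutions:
 h(x) = C1 + 8*exp(-3*x/2)/27


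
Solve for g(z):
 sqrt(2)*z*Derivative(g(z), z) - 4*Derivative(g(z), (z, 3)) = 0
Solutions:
 g(z) = C1 + Integral(C2*airyai(sqrt(2)*z/2) + C3*airybi(sqrt(2)*z/2), z)


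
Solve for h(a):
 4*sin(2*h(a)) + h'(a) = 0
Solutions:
 h(a) = pi - acos((-C1 - exp(16*a))/(C1 - exp(16*a)))/2
 h(a) = acos((-C1 - exp(16*a))/(C1 - exp(16*a)))/2


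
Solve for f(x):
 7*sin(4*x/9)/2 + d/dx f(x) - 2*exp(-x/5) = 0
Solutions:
 f(x) = C1 + 63*cos(4*x/9)/8 - 10*exp(-x/5)


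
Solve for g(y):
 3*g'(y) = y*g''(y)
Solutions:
 g(y) = C1 + C2*y^4


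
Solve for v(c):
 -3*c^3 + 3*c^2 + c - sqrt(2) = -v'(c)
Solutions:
 v(c) = C1 + 3*c^4/4 - c^3 - c^2/2 + sqrt(2)*c


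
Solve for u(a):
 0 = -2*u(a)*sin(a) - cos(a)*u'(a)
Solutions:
 u(a) = C1*cos(a)^2


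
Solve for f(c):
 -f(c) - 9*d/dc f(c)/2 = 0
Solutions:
 f(c) = C1*exp(-2*c/9)


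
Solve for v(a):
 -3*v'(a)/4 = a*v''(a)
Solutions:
 v(a) = C1 + C2*a^(1/4)


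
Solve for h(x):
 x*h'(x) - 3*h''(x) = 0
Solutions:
 h(x) = C1 + C2*erfi(sqrt(6)*x/6)


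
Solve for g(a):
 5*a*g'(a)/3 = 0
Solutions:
 g(a) = C1


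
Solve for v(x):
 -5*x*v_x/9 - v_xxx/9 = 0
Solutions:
 v(x) = C1 + Integral(C2*airyai(-5^(1/3)*x) + C3*airybi(-5^(1/3)*x), x)


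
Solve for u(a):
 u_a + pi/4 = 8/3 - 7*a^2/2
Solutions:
 u(a) = C1 - 7*a^3/6 - pi*a/4 + 8*a/3


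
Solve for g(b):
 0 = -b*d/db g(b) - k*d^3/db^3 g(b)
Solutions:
 g(b) = C1 + Integral(C2*airyai(b*(-1/k)^(1/3)) + C3*airybi(b*(-1/k)^(1/3)), b)


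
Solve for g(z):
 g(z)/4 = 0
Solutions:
 g(z) = 0


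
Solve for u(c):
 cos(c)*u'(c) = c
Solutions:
 u(c) = C1 + Integral(c/cos(c), c)


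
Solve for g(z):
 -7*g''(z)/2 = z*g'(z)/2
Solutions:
 g(z) = C1 + C2*erf(sqrt(14)*z/14)


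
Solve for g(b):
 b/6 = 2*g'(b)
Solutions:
 g(b) = C1 + b^2/24


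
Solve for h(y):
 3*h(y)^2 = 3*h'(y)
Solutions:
 h(y) = -1/(C1 + y)


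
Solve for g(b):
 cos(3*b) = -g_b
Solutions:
 g(b) = C1 - sin(3*b)/3


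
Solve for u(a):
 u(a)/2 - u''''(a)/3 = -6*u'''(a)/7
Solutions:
 u(a) = C1*exp(a*(9 - 7*sqrt(-2*7^(2/3)/(-243 + sqrt(78257))^(1/3) + 7^(1/3)*(-243 + sqrt(78257))^(1/3)/7 + 81/49))/14)*sin(a*sqrt(-162/49 - 2*7^(2/3)/(-243 + sqrt(78257))^(1/3) + 7^(1/3)*(-243 + sqrt(78257))^(1/3)/7 + 1458/(343*sqrt(-2*7^(2/3)/(-243 + sqrt(78257))^(1/3) + 7^(1/3)*(-243 + sqrt(78257))^(1/3)/7 + 81/49)))/2) + C2*exp(a*(9 - 7*sqrt(-2*7^(2/3)/(-243 + sqrt(78257))^(1/3) + 7^(1/3)*(-243 + sqrt(78257))^(1/3)/7 + 81/49))/14)*cos(a*sqrt(-162/49 - 2*7^(2/3)/(-243 + sqrt(78257))^(1/3) + 7^(1/3)*(-243 + sqrt(78257))^(1/3)/7 + 1458/(343*sqrt(-2*7^(2/3)/(-243 + sqrt(78257))^(1/3) + 7^(1/3)*(-243 + sqrt(78257))^(1/3)/7 + 81/49)))/2) + C3*exp(a*(7*sqrt(-2*7^(2/3)/(-243 + sqrt(78257))^(1/3) + 7^(1/3)*(-243 + sqrt(78257))^(1/3)/7 + 81/49) + 9 + 7*sqrt(-7^(1/3)*(-243 + sqrt(78257))^(1/3)/7 + 2*7^(2/3)/(-243 + sqrt(78257))^(1/3) + 162/49 + 1458/(343*sqrt(-2*7^(2/3)/(-243 + sqrt(78257))^(1/3) + 7^(1/3)*(-243 + sqrt(78257))^(1/3)/7 + 81/49))))/14) + C4*exp(a*(-7*sqrt(-7^(1/3)*(-243 + sqrt(78257))^(1/3)/7 + 2*7^(2/3)/(-243 + sqrt(78257))^(1/3) + 162/49 + 1458/(343*sqrt(-2*7^(2/3)/(-243 + sqrt(78257))^(1/3) + 7^(1/3)*(-243 + sqrt(78257))^(1/3)/7 + 81/49))) + 7*sqrt(-2*7^(2/3)/(-243 + sqrt(78257))^(1/3) + 7^(1/3)*(-243 + sqrt(78257))^(1/3)/7 + 81/49) + 9)/14)


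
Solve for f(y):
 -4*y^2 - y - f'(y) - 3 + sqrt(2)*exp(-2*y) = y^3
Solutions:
 f(y) = C1 - y^4/4 - 4*y^3/3 - y^2/2 - 3*y - sqrt(2)*exp(-2*y)/2


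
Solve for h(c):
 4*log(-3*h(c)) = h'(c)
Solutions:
 -Integral(1/(log(-_y) + log(3)), (_y, h(c)))/4 = C1 - c


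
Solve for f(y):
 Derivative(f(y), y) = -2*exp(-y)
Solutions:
 f(y) = C1 + 2*exp(-y)


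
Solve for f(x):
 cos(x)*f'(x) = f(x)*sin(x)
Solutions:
 f(x) = C1/cos(x)


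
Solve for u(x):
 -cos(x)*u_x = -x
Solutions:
 u(x) = C1 + Integral(x/cos(x), x)


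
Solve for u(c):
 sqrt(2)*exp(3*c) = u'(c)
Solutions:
 u(c) = C1 + sqrt(2)*exp(3*c)/3


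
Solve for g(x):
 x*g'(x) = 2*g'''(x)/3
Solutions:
 g(x) = C1 + Integral(C2*airyai(2^(2/3)*3^(1/3)*x/2) + C3*airybi(2^(2/3)*3^(1/3)*x/2), x)


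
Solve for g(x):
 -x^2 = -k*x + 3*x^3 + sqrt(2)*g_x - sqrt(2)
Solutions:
 g(x) = C1 + sqrt(2)*k*x^2/4 - 3*sqrt(2)*x^4/8 - sqrt(2)*x^3/6 + x


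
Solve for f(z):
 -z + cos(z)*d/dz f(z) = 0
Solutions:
 f(z) = C1 + Integral(z/cos(z), z)


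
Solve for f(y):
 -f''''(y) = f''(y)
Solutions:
 f(y) = C1 + C2*y + C3*sin(y) + C4*cos(y)


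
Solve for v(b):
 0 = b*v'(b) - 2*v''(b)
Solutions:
 v(b) = C1 + C2*erfi(b/2)


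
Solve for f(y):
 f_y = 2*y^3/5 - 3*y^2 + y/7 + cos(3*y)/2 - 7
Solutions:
 f(y) = C1 + y^4/10 - y^3 + y^2/14 - 7*y + sin(3*y)/6


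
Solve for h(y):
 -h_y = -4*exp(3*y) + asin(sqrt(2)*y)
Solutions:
 h(y) = C1 - y*asin(sqrt(2)*y) - sqrt(2)*sqrt(1 - 2*y^2)/2 + 4*exp(3*y)/3


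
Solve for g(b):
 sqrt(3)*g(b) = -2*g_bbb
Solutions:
 g(b) = C3*exp(-2^(2/3)*3^(1/6)*b/2) + (C1*sin(6^(2/3)*b/4) + C2*cos(6^(2/3)*b/4))*exp(2^(2/3)*3^(1/6)*b/4)


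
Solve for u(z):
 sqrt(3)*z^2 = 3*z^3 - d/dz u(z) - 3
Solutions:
 u(z) = C1 + 3*z^4/4 - sqrt(3)*z^3/3 - 3*z


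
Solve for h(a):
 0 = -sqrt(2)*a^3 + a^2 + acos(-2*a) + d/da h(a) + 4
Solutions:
 h(a) = C1 + sqrt(2)*a^4/4 - a^3/3 - a*acos(-2*a) - 4*a - sqrt(1 - 4*a^2)/2


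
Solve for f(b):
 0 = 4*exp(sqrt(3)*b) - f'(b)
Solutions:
 f(b) = C1 + 4*sqrt(3)*exp(sqrt(3)*b)/3


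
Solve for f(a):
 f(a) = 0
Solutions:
 f(a) = 0


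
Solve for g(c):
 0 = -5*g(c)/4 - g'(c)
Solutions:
 g(c) = C1*exp(-5*c/4)


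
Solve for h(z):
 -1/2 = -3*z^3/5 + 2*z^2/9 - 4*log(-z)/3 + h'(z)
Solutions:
 h(z) = C1 + 3*z^4/20 - 2*z^3/27 + 4*z*log(-z)/3 - 11*z/6


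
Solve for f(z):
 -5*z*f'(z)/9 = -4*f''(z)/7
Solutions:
 f(z) = C1 + C2*erfi(sqrt(70)*z/12)


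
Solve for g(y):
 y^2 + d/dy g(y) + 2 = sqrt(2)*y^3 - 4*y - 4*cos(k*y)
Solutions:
 g(y) = C1 + sqrt(2)*y^4/4 - y^3/3 - 2*y^2 - 2*y - 4*sin(k*y)/k


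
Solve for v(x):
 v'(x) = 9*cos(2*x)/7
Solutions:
 v(x) = C1 + 9*sin(2*x)/14


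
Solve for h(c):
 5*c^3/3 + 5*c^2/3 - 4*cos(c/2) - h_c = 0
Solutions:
 h(c) = C1 + 5*c^4/12 + 5*c^3/9 - 8*sin(c/2)


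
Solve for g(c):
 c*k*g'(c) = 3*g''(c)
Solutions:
 g(c) = Piecewise((-sqrt(6)*sqrt(pi)*C1*erf(sqrt(6)*c*sqrt(-k)/6)/(2*sqrt(-k)) - C2, (k > 0) | (k < 0)), (-C1*c - C2, True))


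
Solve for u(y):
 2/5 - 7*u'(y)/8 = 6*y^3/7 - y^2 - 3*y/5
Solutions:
 u(y) = C1 - 12*y^4/49 + 8*y^3/21 + 12*y^2/35 + 16*y/35


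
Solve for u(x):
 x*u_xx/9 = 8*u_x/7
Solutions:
 u(x) = C1 + C2*x^(79/7)


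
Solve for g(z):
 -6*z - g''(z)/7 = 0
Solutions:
 g(z) = C1 + C2*z - 7*z^3


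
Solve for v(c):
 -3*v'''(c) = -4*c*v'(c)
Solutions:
 v(c) = C1 + Integral(C2*airyai(6^(2/3)*c/3) + C3*airybi(6^(2/3)*c/3), c)


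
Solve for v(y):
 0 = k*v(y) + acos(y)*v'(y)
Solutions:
 v(y) = C1*exp(-k*Integral(1/acos(y), y))


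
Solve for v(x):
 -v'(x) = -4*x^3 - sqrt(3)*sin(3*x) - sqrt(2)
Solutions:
 v(x) = C1 + x^4 + sqrt(2)*x - sqrt(3)*cos(3*x)/3


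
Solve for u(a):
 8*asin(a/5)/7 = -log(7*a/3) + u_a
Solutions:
 u(a) = C1 + a*log(a) + 8*a*asin(a/5)/7 - a*log(3) - a + a*log(7) + 8*sqrt(25 - a^2)/7


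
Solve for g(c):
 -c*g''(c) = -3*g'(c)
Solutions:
 g(c) = C1 + C2*c^4


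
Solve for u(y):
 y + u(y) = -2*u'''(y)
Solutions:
 u(y) = C3*exp(-2^(2/3)*y/2) - y + (C1*sin(2^(2/3)*sqrt(3)*y/4) + C2*cos(2^(2/3)*sqrt(3)*y/4))*exp(2^(2/3)*y/4)


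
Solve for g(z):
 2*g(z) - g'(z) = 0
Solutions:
 g(z) = C1*exp(2*z)


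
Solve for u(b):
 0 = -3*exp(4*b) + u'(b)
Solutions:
 u(b) = C1 + 3*exp(4*b)/4


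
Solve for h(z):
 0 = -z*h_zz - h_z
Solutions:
 h(z) = C1 + C2*log(z)


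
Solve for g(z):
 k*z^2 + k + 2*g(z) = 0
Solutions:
 g(z) = k*(-z^2 - 1)/2


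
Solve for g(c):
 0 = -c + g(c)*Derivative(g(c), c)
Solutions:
 g(c) = -sqrt(C1 + c^2)
 g(c) = sqrt(C1 + c^2)


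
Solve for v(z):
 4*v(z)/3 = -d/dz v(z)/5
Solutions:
 v(z) = C1*exp(-20*z/3)


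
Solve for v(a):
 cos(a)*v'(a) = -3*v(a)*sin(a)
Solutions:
 v(a) = C1*cos(a)^3


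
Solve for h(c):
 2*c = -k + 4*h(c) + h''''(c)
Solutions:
 h(c) = c/2 + k/4 + (C1*sin(c) + C2*cos(c))*exp(-c) + (C3*sin(c) + C4*cos(c))*exp(c)


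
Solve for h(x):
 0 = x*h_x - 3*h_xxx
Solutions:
 h(x) = C1 + Integral(C2*airyai(3^(2/3)*x/3) + C3*airybi(3^(2/3)*x/3), x)


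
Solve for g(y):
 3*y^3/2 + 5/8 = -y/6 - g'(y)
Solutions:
 g(y) = C1 - 3*y^4/8 - y^2/12 - 5*y/8


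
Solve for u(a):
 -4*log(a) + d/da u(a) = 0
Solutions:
 u(a) = C1 + 4*a*log(a) - 4*a


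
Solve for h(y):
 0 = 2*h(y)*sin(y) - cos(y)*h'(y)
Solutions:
 h(y) = C1/cos(y)^2


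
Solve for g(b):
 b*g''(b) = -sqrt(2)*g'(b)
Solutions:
 g(b) = C1 + C2*b^(1 - sqrt(2))


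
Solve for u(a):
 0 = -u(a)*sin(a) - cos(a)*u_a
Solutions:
 u(a) = C1*cos(a)


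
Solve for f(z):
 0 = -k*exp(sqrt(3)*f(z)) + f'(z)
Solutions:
 f(z) = sqrt(3)*(2*log(-1/(C1 + k*z)) - log(3))/6


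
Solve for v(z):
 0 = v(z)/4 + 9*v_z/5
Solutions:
 v(z) = C1*exp(-5*z/36)


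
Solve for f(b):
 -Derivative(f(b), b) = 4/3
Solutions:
 f(b) = C1 - 4*b/3


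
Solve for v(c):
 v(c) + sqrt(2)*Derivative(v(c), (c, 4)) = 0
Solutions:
 v(c) = (C1*sin(2^(3/8)*c/2) + C2*cos(2^(3/8)*c/2))*exp(-2^(3/8)*c/2) + (C3*sin(2^(3/8)*c/2) + C4*cos(2^(3/8)*c/2))*exp(2^(3/8)*c/2)


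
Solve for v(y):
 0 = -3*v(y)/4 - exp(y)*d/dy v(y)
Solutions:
 v(y) = C1*exp(3*exp(-y)/4)


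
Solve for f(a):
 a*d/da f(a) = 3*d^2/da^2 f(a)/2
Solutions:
 f(a) = C1 + C2*erfi(sqrt(3)*a/3)


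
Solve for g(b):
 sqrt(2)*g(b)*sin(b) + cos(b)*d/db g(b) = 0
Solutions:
 g(b) = C1*cos(b)^(sqrt(2))


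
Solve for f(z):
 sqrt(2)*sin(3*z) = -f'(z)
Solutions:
 f(z) = C1 + sqrt(2)*cos(3*z)/3


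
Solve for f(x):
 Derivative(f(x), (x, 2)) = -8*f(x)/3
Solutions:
 f(x) = C1*sin(2*sqrt(6)*x/3) + C2*cos(2*sqrt(6)*x/3)


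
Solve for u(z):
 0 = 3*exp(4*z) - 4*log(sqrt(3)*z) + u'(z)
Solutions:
 u(z) = C1 + 4*z*log(z) + 2*z*(-2 + log(3)) - 3*exp(4*z)/4


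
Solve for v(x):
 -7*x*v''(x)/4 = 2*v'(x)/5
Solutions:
 v(x) = C1 + C2*x^(27/35)


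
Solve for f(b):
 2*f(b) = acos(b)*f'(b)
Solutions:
 f(b) = C1*exp(2*Integral(1/acos(b), b))


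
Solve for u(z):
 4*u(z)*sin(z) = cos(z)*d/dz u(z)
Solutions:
 u(z) = C1/cos(z)^4


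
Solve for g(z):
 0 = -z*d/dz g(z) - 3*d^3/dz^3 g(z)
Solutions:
 g(z) = C1 + Integral(C2*airyai(-3^(2/3)*z/3) + C3*airybi(-3^(2/3)*z/3), z)


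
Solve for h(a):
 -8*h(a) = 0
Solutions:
 h(a) = 0


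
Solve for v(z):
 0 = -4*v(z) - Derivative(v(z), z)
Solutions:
 v(z) = C1*exp(-4*z)


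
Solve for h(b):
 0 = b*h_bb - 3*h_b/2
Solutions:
 h(b) = C1 + C2*b^(5/2)


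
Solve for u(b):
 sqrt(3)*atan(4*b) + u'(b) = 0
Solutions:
 u(b) = C1 - sqrt(3)*(b*atan(4*b) - log(16*b^2 + 1)/8)


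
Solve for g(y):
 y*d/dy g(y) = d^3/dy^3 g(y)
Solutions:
 g(y) = C1 + Integral(C2*airyai(y) + C3*airybi(y), y)


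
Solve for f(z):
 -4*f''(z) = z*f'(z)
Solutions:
 f(z) = C1 + C2*erf(sqrt(2)*z/4)


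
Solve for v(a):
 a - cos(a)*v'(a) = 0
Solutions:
 v(a) = C1 + Integral(a/cos(a), a)


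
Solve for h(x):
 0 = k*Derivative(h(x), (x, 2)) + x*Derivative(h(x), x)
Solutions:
 h(x) = C1 + C2*sqrt(k)*erf(sqrt(2)*x*sqrt(1/k)/2)


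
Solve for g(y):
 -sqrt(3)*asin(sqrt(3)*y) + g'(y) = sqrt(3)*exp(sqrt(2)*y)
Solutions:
 g(y) = C1 + sqrt(3)*(y*asin(sqrt(3)*y) + sqrt(3)*sqrt(1 - 3*y^2)/3) + sqrt(6)*exp(sqrt(2)*y)/2


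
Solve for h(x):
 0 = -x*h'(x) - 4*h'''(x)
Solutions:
 h(x) = C1 + Integral(C2*airyai(-2^(1/3)*x/2) + C3*airybi(-2^(1/3)*x/2), x)
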